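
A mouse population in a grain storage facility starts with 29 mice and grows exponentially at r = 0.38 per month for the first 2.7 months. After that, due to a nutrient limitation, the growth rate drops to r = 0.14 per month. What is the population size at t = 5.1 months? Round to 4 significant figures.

Phase 1: N(2.7) = 29·e^(0.38×2.7) = 29·e^1.026 = 80.9066.
Phase 2 runs for 5.1 − 2.7 = 2.4 months at r = 0.14.
N(5.1) = 80.9066·e^(0.14×2.4) = 80.9066·e^0.336 = 113.216.

113.2 mice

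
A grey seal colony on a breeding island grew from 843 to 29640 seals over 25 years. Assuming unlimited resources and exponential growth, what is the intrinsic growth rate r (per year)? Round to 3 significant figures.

0.142 per year

From N(t) = N₀·e^(rt): e^(r·25) = 29640/843 = 35.16.
r·25 = ln(35.16) = 3.5599, so r = 3.5599/25 = 0.1424.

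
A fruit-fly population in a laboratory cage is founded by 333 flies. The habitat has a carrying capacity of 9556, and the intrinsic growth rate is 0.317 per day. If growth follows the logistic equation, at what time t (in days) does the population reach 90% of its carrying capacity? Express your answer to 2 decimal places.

17.41 days

A = (K − N₀)/N₀ = (9556 − 333)/333 = 27.697.
Solve 9556/(1 + 27.697·e^(−0.317t)) = 8600.4: 1 + 27.697·e^(−0.317t) = 1.1111, so e^(−0.317t) = 0.00401171.
−0.317·t = ln(0.00401171) = -5.5185, so t = 5.5185/0.317 = 17.409.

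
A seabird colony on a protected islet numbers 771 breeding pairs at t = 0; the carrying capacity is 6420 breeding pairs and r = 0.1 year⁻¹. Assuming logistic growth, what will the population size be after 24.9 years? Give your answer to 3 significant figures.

3990 breeding pairs

A = (K − N₀)/N₀ = (6420 − 771)/771 = 7.3268.
N(t) = K/(1 + A·e^(−rt)) = 6420/(1 + 7.3268×e^(−0.1×24.9)).
e^(−2.49) = 0.08291; denominator = 1 + 7.3268×0.08291 = 1.6075.
N = 6420/1.6075 = 3993.86.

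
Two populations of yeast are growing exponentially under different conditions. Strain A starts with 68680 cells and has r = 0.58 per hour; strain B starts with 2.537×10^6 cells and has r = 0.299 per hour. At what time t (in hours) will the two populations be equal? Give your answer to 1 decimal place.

Set 68680·e^(0.58t) = 2.537×10^6·e^(0.299t).
e^((0.58 − 0.299)t) = 2.537×10^6/68680 → e^(0.281·t) = 36.939.
0.281·t = ln(36.939) = 3.6093, so t = 3.6093/0.281 = 12.844.

12.8 hours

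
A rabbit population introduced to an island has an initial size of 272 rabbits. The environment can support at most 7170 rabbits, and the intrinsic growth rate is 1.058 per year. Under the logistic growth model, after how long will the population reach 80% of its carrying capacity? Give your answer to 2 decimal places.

A = (K − N₀)/N₀ = (7170 − 272)/272 = 25.36.
Solve 7170/(1 + 25.36·e^(−1.058t)) = 5736: 1 + 25.36·e^(−1.058t) = 1.25, so e^(−1.058t) = 0.00985793.
−1.058·t = ln(0.00985793) = -4.6195, so t = 4.6195/1.058 = 4.3662.

4.37 years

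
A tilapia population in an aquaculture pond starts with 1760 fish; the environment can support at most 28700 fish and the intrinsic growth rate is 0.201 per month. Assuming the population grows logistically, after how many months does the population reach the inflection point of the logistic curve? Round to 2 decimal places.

Logistic growth is fastest at N = K/2 = 14350.
A = (K − N₀)/N₀ = 15.307. Set K/(1 + A·e^(−rt)) = K/2 → A·e^(−rt) = 1.
e^(−0.201t) = 1/15.307 = 0.0653304, so t = ln(15.307)/0.201 = 2.7283/0.201 = 13.574.

13.57 months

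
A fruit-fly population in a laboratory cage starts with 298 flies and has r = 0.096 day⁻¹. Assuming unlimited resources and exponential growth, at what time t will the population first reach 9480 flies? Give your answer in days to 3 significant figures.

36.0 days

Set N₀·e^(rt) = 9480: e^(0.096·t) = 9480/298 = 31.812.
0.096·t = ln(31.812) = 3.4598, so t = 3.4598/0.096 = 36.04.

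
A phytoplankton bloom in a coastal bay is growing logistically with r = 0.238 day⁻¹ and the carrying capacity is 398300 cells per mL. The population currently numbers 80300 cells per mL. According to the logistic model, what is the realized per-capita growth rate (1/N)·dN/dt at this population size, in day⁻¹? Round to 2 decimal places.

0.19 per day

(1/N)·dN/dt = r(1 − N/K) = 0.238 × (1 − 80300/398300).
= 0.238 × 0.79839 = 0.19002.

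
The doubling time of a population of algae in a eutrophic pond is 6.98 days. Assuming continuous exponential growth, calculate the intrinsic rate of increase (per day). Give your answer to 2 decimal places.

r = ln(2)/t_d = 0.6931/6.98 = 0.099305.

0.10 per day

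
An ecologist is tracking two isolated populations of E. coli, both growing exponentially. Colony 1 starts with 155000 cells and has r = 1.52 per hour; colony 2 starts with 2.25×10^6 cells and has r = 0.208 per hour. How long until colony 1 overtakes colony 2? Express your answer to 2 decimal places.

2.04 hours

Set 155000·e^(1.52t) = 2.25×10^6·e^(0.208t).
e^((1.52 − 0.208)t) = 2.25×10^6/155000 → e^(1.312·t) = 14.516.
1.312·t = ln(14.516) = 2.6753, so t = 2.6753/1.312 = 2.0391.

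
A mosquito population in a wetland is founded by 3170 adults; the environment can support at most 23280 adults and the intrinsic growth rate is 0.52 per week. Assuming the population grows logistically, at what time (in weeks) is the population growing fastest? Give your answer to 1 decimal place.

3.6 weeks

Logistic growth is fastest at N = K/2 = 11640.
A = (K − N₀)/N₀ = 6.3438. Set K/(1 + A·e^(−rt)) = K/2 → A·e^(−rt) = 1.
e^(−0.52t) = 1/6.3438 = 0.157633, so t = ln(6.3438)/0.52 = 1.8475/0.52 = 3.5529.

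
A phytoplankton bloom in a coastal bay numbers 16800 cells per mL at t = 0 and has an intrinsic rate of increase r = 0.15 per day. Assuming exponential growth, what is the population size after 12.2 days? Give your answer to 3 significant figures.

105000 cells per mL

N(t) = N₀·e^(rt) = 16800 × e^(0.15×12.2) = 16800 × e^1.83.
e^1.83 ≈ 6.2339, so N ≈ 16800 × 6.2339 = 104729.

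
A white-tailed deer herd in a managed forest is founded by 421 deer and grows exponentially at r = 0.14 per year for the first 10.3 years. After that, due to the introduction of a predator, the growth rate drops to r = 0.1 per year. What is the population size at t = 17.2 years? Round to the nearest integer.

3550 deer

Phase 1: N(10.3) = 421·e^(0.14×10.3) = 421·e^1.442 = 1780.47.
Phase 2 runs for 17.2 − 10.3 = 6.9 years at r = 0.1.
N(17.2) = 1780.47·e^(0.1×6.9) = 1780.47·e^0.69 = 3549.75.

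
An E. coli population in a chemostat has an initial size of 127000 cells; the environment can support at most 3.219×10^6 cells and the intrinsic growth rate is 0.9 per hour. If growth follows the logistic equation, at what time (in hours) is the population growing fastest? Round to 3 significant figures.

3.55 hours

Logistic growth is fastest at N = K/2 = 1.6095×10^6.
A = (K − N₀)/N₀ = 24.346. Set K/(1 + A·e^(−rt)) = K/2 → A·e^(−rt) = 1.
e^(−0.9t) = 1/24.346 = 0.0410737, so t = ln(24.346)/0.9 = 3.1924/0.9 = 3.5471.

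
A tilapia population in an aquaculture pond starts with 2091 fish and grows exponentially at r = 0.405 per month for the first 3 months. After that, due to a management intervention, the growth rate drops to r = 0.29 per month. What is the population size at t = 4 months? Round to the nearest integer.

9418 fish

Phase 1: N(3) = 2091·e^(0.405×3) = 2091·e^1.215 = 7047.28.
Phase 2 runs for 4 − 3 = 1 months at r = 0.29.
N(4) = 7047.28·e^(0.29×1) = 7047.28·e^0.29 = 9418.19.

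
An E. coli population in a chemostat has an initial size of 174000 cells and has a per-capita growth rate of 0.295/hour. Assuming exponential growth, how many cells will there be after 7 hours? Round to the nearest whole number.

1372042 cells

N(t) = N₀·e^(rt) = 174000 × e^(0.295×7) = 174000 × e^2.065.
e^2.065 ≈ 7.8853, so N ≈ 174000 × 7.8853 = 1.372042×10^6.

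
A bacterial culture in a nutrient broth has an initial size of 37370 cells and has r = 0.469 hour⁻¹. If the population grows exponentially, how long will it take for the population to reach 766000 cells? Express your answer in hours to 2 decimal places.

Set N₀·e^(rt) = 766000: e^(0.469·t) = 766000/37370 = 20.498.
0.469·t = ln(20.498) = 3.0203, so t = 3.0203/0.469 = 6.4399.

6.44 hours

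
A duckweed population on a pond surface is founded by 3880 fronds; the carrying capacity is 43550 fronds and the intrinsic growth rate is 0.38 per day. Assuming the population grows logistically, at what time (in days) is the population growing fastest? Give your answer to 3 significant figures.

6.12 days

Logistic growth is fastest at N = K/2 = 21775.
A = (K − N₀)/N₀ = 10.224. Set K/(1 + A·e^(−rt)) = K/2 → A·e^(−rt) = 1.
e^(−0.38t) = 1/10.224 = 0.0978069, so t = ln(10.224)/0.38 = 2.3248/0.38 = 6.1178.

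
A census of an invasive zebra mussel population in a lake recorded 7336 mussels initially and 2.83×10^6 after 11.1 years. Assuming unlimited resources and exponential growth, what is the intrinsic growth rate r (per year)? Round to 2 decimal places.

0.54 per year

From N(t) = N₀·e^(rt): e^(r·11.1) = 2.83×10^6/7336 = 385.77.
r·11.1 = ln(385.77) = 5.9552, so r = 5.9552/11.1 = 0.53651.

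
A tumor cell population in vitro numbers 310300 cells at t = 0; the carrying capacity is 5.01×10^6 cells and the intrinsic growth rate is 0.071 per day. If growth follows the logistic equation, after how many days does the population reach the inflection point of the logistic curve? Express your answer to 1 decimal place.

Logistic growth is fastest at N = K/2 = 2.505×10^6.
A = (K − N₀)/N₀ = 15.146. Set K/(1 + A·e^(−rt)) = K/2 → A·e^(−rt) = 1.
e^(−0.071t) = 1/15.146 = 0.0660255, so t = ln(15.146)/0.071 = 2.7177/0.071 = 38.278.

38.3 days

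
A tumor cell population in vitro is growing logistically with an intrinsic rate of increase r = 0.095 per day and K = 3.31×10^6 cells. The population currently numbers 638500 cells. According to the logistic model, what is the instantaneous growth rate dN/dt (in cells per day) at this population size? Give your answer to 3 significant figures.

49000 cells per day

dN/dt = rN(1 − N/K) = 0.095 × 638500 × (1 − 638500/3.31×10^6).
1 − 638500/3.31×10^6 = 0.8071; dN/dt = 0.095 × 638500 × 0.8071 = 48957.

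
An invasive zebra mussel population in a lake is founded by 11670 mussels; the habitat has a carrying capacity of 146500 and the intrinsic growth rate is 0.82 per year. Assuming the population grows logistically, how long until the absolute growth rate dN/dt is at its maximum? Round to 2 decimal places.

2.98 years

Logistic growth is fastest at N = K/2 = 73250.
A = (K − N₀)/N₀ = 11.554. Set K/(1 + A·e^(−rt)) = K/2 → A·e^(−rt) = 1.
e^(−0.82t) = 1/11.554 = 0.0865534, so t = ln(11.554)/0.82 = 2.447/0.82 = 2.9841.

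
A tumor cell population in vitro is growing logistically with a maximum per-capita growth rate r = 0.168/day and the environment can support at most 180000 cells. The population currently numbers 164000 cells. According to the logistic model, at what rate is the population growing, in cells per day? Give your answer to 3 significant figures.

dN/dt = rN(1 − N/K) = 0.168 × 164000 × (1 − 164000/180000).
1 − 164000/180000 = 0.088889; dN/dt = 0.168 × 164000 × 0.088889 = 2449.1.

2450 cells per day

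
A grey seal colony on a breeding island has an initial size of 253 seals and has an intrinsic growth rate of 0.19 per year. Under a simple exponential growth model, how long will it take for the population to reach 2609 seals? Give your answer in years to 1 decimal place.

Set N₀·e^(rt) = 2609: e^(0.19·t) = 2609/253 = 10.312.
0.19·t = ln(10.312) = 2.3333, so t = 2.3333/0.19 = 12.281.

12.3 years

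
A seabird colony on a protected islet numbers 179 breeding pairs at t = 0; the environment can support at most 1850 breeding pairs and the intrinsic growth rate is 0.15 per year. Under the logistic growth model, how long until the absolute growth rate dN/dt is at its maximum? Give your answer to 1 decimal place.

14.9 years

Logistic growth is fastest at N = K/2 = 925.
A = (K − N₀)/N₀ = 9.3352. Set K/(1 + A·e^(−rt)) = K/2 → A·e^(−rt) = 1.
e^(−0.15t) = 1/9.3352 = 0.107121, so t = ln(9.3352)/0.15 = 2.2338/0.15 = 14.892.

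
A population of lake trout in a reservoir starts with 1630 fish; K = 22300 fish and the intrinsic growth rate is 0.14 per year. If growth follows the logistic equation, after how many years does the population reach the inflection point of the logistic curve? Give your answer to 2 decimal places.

Logistic growth is fastest at N = K/2 = 11150.
A = (K − N₀)/N₀ = 12.681. Set K/(1 + A·e^(−rt)) = K/2 → A·e^(−rt) = 1.
e^(−0.14t) = 1/12.681 = 0.0788582, so t = ln(12.681)/0.14 = 2.5401/0.14 = 18.144.

18.14 years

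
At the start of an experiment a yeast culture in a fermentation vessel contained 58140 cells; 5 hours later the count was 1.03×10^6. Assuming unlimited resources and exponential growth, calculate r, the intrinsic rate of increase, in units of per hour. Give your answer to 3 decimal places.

From N(t) = N₀·e^(rt): e^(r·5) = 1.03×10^6/58140 = 17.716.
r·5 = ln(17.716) = 2.8745, so r = 2.8745/5 = 0.57489.

0.575 per hour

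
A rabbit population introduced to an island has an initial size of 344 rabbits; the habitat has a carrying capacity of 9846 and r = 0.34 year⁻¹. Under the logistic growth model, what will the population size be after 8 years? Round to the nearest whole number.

A = (K − N₀)/N₀ = (9846 − 344)/344 = 27.622.
N(t) = K/(1 + A·e^(−rt)) = 9846/(1 + 27.622×e^(−0.34×8)).
e^(−2.72) = 0.065875; denominator = 1 + 27.622×0.065875 = 2.8196.
N = 9846/2.8196 = 3491.99.

3492 rabbits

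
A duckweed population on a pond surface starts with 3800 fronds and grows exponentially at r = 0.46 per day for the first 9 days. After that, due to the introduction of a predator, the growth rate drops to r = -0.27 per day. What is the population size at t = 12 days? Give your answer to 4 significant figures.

106200 fronds

Phase 1: N(9) = 3800·e^(0.46×9) = 3800·e^4.14 = 238651.
Phase 2 runs for 12 − 9 = 3 days at r = -0.27.
N(12) = 238651·e^(-0.27×3) = 238651·e^-0.81 = 106166.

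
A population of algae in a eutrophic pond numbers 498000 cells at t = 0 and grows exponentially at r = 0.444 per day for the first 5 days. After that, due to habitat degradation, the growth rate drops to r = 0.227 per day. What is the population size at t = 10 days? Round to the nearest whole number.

Phase 1: N(5) = 498000·e^(0.444×5) = 498000·e^2.22 = 4.585251×10^6.
Phase 2 runs for 10 − 5 = 5 days at r = 0.227.
N(10) = 4.585251×10^6·e^(0.227×5) = 4.585251×10^6·e^1.135 = 1.426551×10^7.

14265511 cells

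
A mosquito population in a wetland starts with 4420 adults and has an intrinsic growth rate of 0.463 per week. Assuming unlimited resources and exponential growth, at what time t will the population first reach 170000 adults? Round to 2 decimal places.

Set N₀·e^(rt) = 170000: e^(0.463·t) = 170000/4420 = 38.462.
0.463·t = ln(38.462) = 3.6497, so t = 3.6497/0.463 = 7.8826.

7.88 weeks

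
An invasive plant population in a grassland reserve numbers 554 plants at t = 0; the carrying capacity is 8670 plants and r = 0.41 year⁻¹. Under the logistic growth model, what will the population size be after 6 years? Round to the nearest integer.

A = (K − N₀)/N₀ = (8670 − 554)/554 = 14.65.
N(t) = K/(1 + A·e^(−rt)) = 8670/(1 + 14.65×e^(−0.41×6)).
e^(−2.46) = 0.085435; denominator = 1 + 14.65×0.085435 = 2.2516.
N = 8670/2.2516 = 3850.58.

3851 plants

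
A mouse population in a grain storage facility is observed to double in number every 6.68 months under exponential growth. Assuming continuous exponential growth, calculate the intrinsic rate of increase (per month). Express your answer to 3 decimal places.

0.104 per month

r = ln(2)/t_d = 0.6931/6.68 = 0.10376.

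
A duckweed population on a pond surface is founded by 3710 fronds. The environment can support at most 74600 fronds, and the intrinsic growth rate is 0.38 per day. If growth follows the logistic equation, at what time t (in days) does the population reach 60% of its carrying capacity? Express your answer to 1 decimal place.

A = (K − N₀)/N₀ = (74600 − 3710)/3710 = 19.108.
Solve 74600/(1 + 19.108·e^(−0.38t)) = 44760: 1 + 19.108·e^(−0.38t) = 1.6667, so e^(−0.38t) = 0.0348897.
−0.38·t = ln(0.0348897) = -3.3556, so t = 3.3556/0.38 = 8.8304.

8.8 days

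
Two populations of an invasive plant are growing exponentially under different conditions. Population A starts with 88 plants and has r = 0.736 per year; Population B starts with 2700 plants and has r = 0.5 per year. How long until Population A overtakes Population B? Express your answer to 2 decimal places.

14.51 years

Set 88·e^(0.736t) = 2700·e^(0.5t).
e^((0.736 − 0.5)t) = 2700/88 → e^(0.236·t) = 30.682.
0.236·t = ln(30.682) = 3.4237, so t = 3.4237/0.236 = 14.507.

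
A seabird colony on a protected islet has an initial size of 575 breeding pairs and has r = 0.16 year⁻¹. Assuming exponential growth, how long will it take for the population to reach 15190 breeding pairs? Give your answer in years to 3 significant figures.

Set N₀·e^(rt) = 15190: e^(0.16·t) = 15190/575 = 26.417.
0.16·t = ln(26.417) = 3.274, so t = 3.274/0.16 = 20.463.

20.5 years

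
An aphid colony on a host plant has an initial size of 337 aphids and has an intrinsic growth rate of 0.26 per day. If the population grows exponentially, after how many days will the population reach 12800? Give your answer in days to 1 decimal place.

Set N₀·e^(rt) = 12800: e^(0.26·t) = 12800/337 = 37.982.
0.26·t = ln(37.982) = 3.6371, so t = 3.6371/0.26 = 13.989.

14.0 days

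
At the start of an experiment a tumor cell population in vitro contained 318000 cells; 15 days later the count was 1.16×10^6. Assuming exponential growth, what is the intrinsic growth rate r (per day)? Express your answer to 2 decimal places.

From N(t) = N₀·e^(rt): e^(r·15) = 1.16×10^6/318000 = 3.6478.
r·15 = ln(3.6478) = 1.2941, so r = 1.2941/15 = 0.086275.

0.09 per day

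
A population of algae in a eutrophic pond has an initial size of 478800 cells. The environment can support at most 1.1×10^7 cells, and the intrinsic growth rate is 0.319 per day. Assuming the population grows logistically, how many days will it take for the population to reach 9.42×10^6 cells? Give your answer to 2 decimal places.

15.28 days

A = (K − N₀)/N₀ = (1.1×10^7 − 478800)/478800 = 21.974.
Solve 1.1×10^7/(1 + 21.974·e^(−0.319t)) = 9.42×10^6: 1 + 21.974·e^(−0.319t) = 1.1677, so e^(−0.319t) = 0.007633.
−0.319·t = ln(0.007633) = -4.8753, so t = 4.8753/0.319 = 15.283.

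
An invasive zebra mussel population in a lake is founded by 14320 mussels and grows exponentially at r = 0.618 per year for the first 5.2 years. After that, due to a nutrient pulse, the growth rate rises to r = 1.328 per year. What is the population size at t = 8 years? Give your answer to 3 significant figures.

Phase 1: N(5.2) = 14320·e^(0.618×5.2) = 14320·e^3.214 = 356116.
Phase 2 runs for 8 − 5.2 = 2.8 years at r = 1.328.
N(8) = 356116·e^(1.328×2.8) = 356116·e^3.718 = 1.467143×10^7.

14700000 mussels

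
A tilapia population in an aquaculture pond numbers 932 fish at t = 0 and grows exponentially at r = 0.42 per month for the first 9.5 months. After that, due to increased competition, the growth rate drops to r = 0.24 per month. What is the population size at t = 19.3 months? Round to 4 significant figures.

529300 fish

Phase 1: N(9.5) = 932·e^(0.42×9.5) = 932·e^3.99 = 50379.2.
Phase 2 runs for 19.3 − 9.5 = 9.8 months at r = 0.24.
N(19.3) = 50379.2·e^(0.24×9.8) = 50379.2·e^2.352 = 529312.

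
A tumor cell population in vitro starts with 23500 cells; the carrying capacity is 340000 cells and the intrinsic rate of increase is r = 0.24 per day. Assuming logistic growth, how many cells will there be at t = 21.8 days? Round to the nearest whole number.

A = (K − N₀)/N₀ = (340000 − 23500)/23500 = 13.468.
N(t) = K/(1 + A·e^(−rt)) = 340000/(1 + 13.468×e^(−0.24×21.8)).
e^(−5.232) = 0.0053428; denominator = 1 + 13.468×0.0053428 = 1.072.
N = 340000/1.072 = 317177.

317177 cells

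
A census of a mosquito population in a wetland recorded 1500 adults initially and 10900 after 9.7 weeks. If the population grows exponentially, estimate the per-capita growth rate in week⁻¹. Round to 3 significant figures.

0.204 per week

From N(t) = N₀·e^(rt): e^(r·9.7) = 10900/1500 = 7.2667.
r·9.7 = ln(7.2667) = 1.9833, so r = 1.9833/9.7 = 0.20446.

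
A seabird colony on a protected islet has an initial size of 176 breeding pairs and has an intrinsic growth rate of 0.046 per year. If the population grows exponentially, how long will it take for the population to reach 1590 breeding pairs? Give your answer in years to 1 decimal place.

47.8 years

Set N₀·e^(rt) = 1590: e^(0.046·t) = 1590/176 = 9.0341.
0.046·t = ln(9.0341) = 2.201, so t = 2.201/0.046 = 47.848.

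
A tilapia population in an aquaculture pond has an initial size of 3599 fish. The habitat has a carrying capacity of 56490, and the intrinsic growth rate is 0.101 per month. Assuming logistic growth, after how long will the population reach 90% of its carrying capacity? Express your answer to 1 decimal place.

48.4 months

A = (K − N₀)/N₀ = (56490 − 3599)/3599 = 14.696.
Solve 56490/(1 + 14.696·e^(−0.101t)) = 50841: 1 + 14.696·e^(−0.101t) = 1.1111, so e^(−0.101t) = 0.00756062.
−0.101·t = ln(0.00756062) = -4.8848, so t = 4.8848/0.101 = 48.364.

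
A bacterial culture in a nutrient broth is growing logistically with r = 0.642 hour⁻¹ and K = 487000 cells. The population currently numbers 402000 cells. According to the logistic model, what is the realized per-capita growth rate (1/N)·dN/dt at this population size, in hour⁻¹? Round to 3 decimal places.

0.112 per hour

(1/N)·dN/dt = r(1 − N/K) = 0.642 × (1 − 402000/487000).
= 0.642 × 0.17454 = 0.11205.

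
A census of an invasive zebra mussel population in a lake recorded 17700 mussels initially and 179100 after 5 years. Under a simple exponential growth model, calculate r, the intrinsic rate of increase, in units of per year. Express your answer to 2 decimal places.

0.46 per year

From N(t) = N₀·e^(rt): e^(r·5) = 179100/17700 = 10.119.
r·5 = ln(10.119) = 2.3144, so r = 2.3144/5 = 0.46288.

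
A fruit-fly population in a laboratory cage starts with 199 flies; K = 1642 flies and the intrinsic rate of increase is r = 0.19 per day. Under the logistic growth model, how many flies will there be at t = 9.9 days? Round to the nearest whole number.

A = (K − N₀)/N₀ = (1642 − 199)/199 = 7.2513.
N(t) = K/(1 + A·e^(−rt)) = 1642/(1 + 7.2513×e^(−0.19×9.9)).
e^(−1.881) = 0.15244; denominator = 1 + 7.2513×0.15244 = 2.1054.
N = 1642/2.1054 = 779.913.

780 flies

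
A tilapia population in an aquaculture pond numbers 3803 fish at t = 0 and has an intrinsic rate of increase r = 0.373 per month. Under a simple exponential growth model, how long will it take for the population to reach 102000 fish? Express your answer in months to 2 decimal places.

Set N₀·e^(rt) = 102000: e^(0.373·t) = 102000/3803 = 26.821.
0.373·t = ln(26.821) = 3.2892, so t = 3.2892/0.373 = 8.8182.

8.82 months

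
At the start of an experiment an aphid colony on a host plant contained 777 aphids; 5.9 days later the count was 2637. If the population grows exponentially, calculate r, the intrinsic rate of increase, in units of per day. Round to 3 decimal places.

0.207 per day

From N(t) = N₀·e^(rt): e^(r·5.9) = 2637/777 = 3.3938.
r·5.9 = ln(3.3938) = 1.222, so r = 1.222/5.9 = 0.20711.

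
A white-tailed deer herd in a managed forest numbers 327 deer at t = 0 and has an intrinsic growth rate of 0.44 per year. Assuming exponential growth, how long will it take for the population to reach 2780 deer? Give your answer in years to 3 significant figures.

Set N₀·e^(rt) = 2780: e^(0.44·t) = 2780/327 = 8.5015.
0.44·t = ln(8.5015) = 2.1402, so t = 2.1402/0.44 = 4.8642.

4.86 years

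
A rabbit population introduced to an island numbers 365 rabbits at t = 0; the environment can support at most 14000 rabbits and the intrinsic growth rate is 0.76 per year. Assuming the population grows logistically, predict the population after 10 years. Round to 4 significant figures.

A = (K − N₀)/N₀ = (14000 − 365)/365 = 37.356.
N(t) = K/(1 + A·e^(−rt)) = 14000/(1 + 37.356×e^(−0.76×10)).
e^(−7.6) = 0.00050045; denominator = 1 + 37.356×0.00050045 = 1.0187.
N = 14000/1.0187 = 13743.1.

13740 rabbits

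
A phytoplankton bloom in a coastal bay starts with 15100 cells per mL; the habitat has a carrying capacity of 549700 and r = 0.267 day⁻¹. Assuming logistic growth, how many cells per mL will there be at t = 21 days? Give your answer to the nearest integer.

A = (K − N₀)/N₀ = (549700 − 15100)/15100 = 35.404.
N(t) = K/(1 + A·e^(−rt)) = 549700/(1 + 35.404×e^(−0.267×21)).
e^(−5.607) = 0.0036721; denominator = 1 + 35.404×0.0036721 = 1.13.
N = 549700/1.13 = 486458.

486458 cells per mL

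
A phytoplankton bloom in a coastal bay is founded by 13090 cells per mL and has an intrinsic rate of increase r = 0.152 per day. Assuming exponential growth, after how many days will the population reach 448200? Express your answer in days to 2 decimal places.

23.25 days

Set N₀·e^(rt) = 448200: e^(0.152·t) = 448200/13090 = 34.24.
0.152·t = ln(34.24) = 3.5334, so t = 3.5334/0.152 = 23.246.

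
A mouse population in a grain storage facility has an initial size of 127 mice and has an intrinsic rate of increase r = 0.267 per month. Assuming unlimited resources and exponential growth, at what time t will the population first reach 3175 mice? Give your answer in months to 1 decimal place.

Set N₀·e^(rt) = 3175: e^(0.267·t) = 3175/127 = 25.
0.267·t = ln(25) = 3.2189, so t = 3.2189/0.267 = 12.056.

12.1 months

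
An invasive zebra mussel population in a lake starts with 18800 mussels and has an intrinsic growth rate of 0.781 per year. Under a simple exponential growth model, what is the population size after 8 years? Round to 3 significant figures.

N(t) = N₀·e^(rt) = 18800 × e^(0.781×8) = 18800 × e^6.248.
e^6.248 ≈ 516.98, so N ≈ 18800 × 516.98 = 9.719183×10^6.

9720000 mussels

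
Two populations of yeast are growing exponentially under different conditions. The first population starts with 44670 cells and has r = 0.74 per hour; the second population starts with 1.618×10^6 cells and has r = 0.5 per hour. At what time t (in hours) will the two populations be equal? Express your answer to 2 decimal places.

14.96 hours

Set 44670·e^(0.74t) = 1.618×10^6·e^(0.5t).
e^((0.74 − 0.5)t) = 1.618×10^6/44670 → e^(0.24·t) = 36.221.
0.24·t = ln(36.221) = 3.5896, so t = 3.5896/0.24 = 14.957.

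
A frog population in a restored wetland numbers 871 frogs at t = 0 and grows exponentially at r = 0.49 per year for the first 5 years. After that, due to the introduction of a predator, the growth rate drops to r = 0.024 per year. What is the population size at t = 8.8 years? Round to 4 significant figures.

11060 frogs

Phase 1: N(5) = 871·e^(0.49×5) = 871·e^2.45 = 10093.4.
Phase 2 runs for 8.8 − 5 = 3.8 years at r = 0.024.
N(8.8) = 10093.4·e^(0.024×3.8) = 10093.4·e^0.0912 = 11057.3.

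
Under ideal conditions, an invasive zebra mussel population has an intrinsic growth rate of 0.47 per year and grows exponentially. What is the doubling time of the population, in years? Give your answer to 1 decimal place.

1.5 years

Doubling time t_d = ln(2)/r = 0.6931/0.47 = 1.4748.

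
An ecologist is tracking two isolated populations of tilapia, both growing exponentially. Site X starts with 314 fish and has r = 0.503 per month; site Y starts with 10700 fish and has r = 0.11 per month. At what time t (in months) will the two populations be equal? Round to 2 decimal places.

Set 314·e^(0.503t) = 10700·e^(0.11t).
e^((0.503 − 0.11)t) = 10700/314 → e^(0.393·t) = 34.076.
0.393·t = ln(34.076) = 3.5286, so t = 3.5286/0.393 = 8.9786.

8.98 months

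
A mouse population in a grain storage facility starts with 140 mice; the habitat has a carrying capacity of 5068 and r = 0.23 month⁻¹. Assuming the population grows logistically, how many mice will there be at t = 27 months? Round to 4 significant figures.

A = (K − N₀)/N₀ = (5068 − 140)/140 = 35.2.
N(t) = K/(1 + A·e^(−rt)) = 5068/(1 + 35.2×e^(−0.23×27)).
e^(−6.21) = 0.0020092; denominator = 1 + 35.2×0.0020092 = 1.0707.
N = 5068/1.0707 = 4733.24.

4733 mice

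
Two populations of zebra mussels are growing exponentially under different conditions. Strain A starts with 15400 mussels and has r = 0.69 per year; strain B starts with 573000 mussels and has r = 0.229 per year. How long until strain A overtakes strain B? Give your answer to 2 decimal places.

Set 15400·e^(0.69t) = 573000·e^(0.229t).
e^((0.69 − 0.229)t) = 573000/15400 → e^(0.461·t) = 37.208.
0.461·t = ln(37.208) = 3.6165, so t = 3.6165/0.461 = 7.8449.

7.84 years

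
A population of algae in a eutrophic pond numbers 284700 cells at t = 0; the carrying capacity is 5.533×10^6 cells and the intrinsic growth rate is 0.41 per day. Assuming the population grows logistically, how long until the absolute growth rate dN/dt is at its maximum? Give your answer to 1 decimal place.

Logistic growth is fastest at N = K/2 = 2.7665×10^6.
A = (K − N₀)/N₀ = 18.434. Set K/(1 + A·e^(−rt)) = K/2 → A·e^(−rt) = 1.
e^(−0.41t) = 1/18.434 = 0.0542461, so t = ln(18.434)/0.41 = 2.9142/0.41 = 7.1079.

7.1 days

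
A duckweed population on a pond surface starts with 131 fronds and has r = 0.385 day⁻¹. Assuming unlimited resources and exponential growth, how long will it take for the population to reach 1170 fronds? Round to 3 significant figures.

Set N₀·e^(rt) = 1170: e^(0.385·t) = 1170/131 = 8.9313.
0.385·t = ln(8.9313) = 2.1896, so t = 2.1896/0.385 = 5.6872.

5.69 days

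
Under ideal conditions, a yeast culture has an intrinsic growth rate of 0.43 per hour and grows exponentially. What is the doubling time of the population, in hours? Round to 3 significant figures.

Doubling time t_d = ln(2)/r = 0.6931/0.43 = 1.612.

1.61 hours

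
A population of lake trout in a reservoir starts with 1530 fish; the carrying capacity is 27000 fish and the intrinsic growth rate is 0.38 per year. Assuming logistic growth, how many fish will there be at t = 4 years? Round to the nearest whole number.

A = (K − N₀)/N₀ = (27000 − 1530)/1530 = 16.647.
N(t) = K/(1 + A·e^(−rt)) = 27000/(1 + 16.647×e^(−0.38×4)).
e^(−1.52) = 0.21871; denominator = 1 + 16.647×0.21871 = 4.6409.
N = 27000/4.6409 = 5817.82.

5818 fish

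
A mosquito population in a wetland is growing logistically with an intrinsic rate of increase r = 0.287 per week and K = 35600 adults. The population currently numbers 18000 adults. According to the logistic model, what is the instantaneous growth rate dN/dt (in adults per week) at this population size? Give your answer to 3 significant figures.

2550 adults per week

dN/dt = rN(1 − N/K) = 0.287 × 18000 × (1 − 18000/35600).
1 − 18000/35600 = 0.49438; dN/dt = 0.287 × 18000 × 0.49438 = 2554.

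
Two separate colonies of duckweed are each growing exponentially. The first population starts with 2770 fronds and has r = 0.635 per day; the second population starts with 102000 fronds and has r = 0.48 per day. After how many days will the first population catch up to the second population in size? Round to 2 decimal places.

23.27 days

Set 2770·e^(0.635t) = 102000·e^(0.48t).
e^((0.635 − 0.48)t) = 102000/2770 → e^(0.155·t) = 36.823.
0.155·t = ln(36.823) = 3.6061, so t = 3.6061/0.155 = 23.265.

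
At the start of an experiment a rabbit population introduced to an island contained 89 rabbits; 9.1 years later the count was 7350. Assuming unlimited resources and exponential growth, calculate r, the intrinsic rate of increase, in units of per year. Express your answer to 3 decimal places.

0.485 per year

From N(t) = N₀·e^(rt): e^(r·9.1) = 7350/89 = 82.584.
r·9.1 = ln(82.584) = 4.4138, so r = 4.4138/9.1 = 0.48504.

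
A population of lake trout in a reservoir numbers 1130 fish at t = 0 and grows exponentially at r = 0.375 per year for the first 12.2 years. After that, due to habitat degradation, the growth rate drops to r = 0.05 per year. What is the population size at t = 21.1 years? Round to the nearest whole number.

171095 fish

Phase 1: N(12.2) = 1130·e^(0.375×12.2) = 1130·e^4.575 = 109642.
Phase 2 runs for 21.1 − 12.2 = 8.9 years at r = 0.05.
N(21.1) = 109642·e^(0.05×8.9) = 109642·e^0.445 = 171095.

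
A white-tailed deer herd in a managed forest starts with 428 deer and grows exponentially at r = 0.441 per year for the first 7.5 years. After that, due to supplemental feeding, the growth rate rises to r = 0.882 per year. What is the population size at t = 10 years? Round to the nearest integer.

106045 deer

Phase 1: N(7.5) = 428·e^(0.441×7.5) = 428·e^3.308 = 11691.6.
Phase 2 runs for 10 − 7.5 = 2.5 years at r = 0.882.
N(10) = 11691.6·e^(0.882×2.5) = 11691.6·e^2.205 = 106045.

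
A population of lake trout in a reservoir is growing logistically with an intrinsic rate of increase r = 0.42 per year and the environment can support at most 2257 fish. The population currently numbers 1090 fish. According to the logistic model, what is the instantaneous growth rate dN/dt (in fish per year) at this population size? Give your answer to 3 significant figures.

dN/dt = rN(1 − N/K) = 0.42 × 1090 × (1 − 1090/2257).
1 − 1090/2257 = 0.51706; dN/dt = 0.42 × 1090 × 0.51706 = 236.71.

237 fish per year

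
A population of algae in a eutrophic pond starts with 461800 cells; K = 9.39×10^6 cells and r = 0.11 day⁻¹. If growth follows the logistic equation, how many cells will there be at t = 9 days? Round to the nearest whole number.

A = (K − N₀)/N₀ = (9.39×10^6 − 461800)/461800 = 19.333.
N(t) = K/(1 + A·e^(−rt)) = 9.39×10^6/(1 + 19.333×e^(−0.11×9)).
e^(−0.99) = 0.37158; denominator = 1 + 19.333×0.37158 = 8.1839.
N = 9.39×10^6/8.1839 = 1.147379×10^6.

1147379 cells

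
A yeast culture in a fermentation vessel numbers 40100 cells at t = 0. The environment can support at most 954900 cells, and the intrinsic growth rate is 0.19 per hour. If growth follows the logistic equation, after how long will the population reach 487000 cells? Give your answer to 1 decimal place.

A = (K − N₀)/N₀ = (954900 − 40100)/40100 = 22.813.
Solve 954900/(1 + 22.813·e^(−0.19t)) = 487000: 1 + 22.813·e^(−0.19t) = 1.9608, so e^(−0.19t) = 0.0421155.
−0.19·t = ln(0.0421155) = -3.1673, so t = 3.1673/0.19 = 16.67.

16.7 hours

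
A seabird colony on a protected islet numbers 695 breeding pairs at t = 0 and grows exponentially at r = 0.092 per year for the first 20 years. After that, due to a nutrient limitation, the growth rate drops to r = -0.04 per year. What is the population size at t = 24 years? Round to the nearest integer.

3729 breeding pairs

Phase 1: N(20) = 695·e^(0.092×20) = 695·e^1.84 = 4376.09.
Phase 2 runs for 24 − 20 = 4 years at r = -0.04.
N(24) = 4376.09·e^(-0.04×4) = 4376.09·e^-0.16 = 3729.06.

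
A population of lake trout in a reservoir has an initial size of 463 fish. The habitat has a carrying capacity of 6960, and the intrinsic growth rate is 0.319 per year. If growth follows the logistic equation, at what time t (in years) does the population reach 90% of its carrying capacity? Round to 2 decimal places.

A = (K − N₀)/N₀ = (6960 − 463)/463 = 14.032.
Solve 6960/(1 + 14.032·e^(−0.319t)) = 6264: 1 + 14.032·e^(−0.319t) = 1.1111, so e^(−0.319t) = 0.00791818.
−0.319·t = ln(0.00791818) = -4.8386, so t = 4.8386/0.319 = 15.168.

15.17 years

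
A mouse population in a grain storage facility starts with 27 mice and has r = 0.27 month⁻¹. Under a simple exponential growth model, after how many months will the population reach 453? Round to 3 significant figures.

10.4 months

Set N₀·e^(rt) = 453: e^(0.27·t) = 453/27 = 16.778.
0.27·t = ln(16.778) = 2.8201, so t = 2.8201/0.27 = 10.445.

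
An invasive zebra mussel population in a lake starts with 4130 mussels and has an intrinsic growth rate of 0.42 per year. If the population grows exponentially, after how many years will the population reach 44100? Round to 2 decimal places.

Set N₀·e^(rt) = 44100: e^(0.42·t) = 44100/4130 = 10.678.
0.42·t = ln(10.678) = 2.3682, so t = 2.3682/0.42 = 5.6385.

5.64 years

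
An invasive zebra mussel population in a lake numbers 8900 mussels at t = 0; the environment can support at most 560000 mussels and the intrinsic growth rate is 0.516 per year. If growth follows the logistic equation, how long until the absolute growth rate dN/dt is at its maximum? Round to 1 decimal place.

8.0 years

Logistic growth is fastest at N = K/2 = 280000.
A = (K − N₀)/N₀ = 61.921. Set K/(1 + A·e^(−rt)) = K/2 → A·e^(−rt) = 1.
e^(−0.516t) = 1/61.921 = 0.0161495, so t = ln(61.921)/0.516 = 4.1259/0.516 = 7.9959.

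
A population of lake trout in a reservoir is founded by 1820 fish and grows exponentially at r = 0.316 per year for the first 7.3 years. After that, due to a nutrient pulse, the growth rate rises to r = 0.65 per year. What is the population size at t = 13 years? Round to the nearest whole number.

Phase 1: N(7.3) = 1820·e^(0.316×7.3) = 1820·e^2.307 = 18276.9.
Phase 2 runs for 13 − 7.3 = 5.7 years at r = 0.65.
N(13) = 18276.9·e^(0.65×5.7) = 18276.9·e^3.705 = 742956.

742956 fish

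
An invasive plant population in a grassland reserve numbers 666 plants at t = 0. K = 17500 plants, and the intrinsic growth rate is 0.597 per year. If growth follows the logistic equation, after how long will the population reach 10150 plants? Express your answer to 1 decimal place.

A = (K − N₀)/N₀ = (17500 − 666)/666 = 25.276.
Solve 17500/(1 + 25.276·e^(−0.597t)) = 10150: 1 + 25.276·e^(−0.597t) = 1.7241, so e^(−0.597t) = 0.0286489.
−0.597·t = ln(0.0286489) = -3.5526, so t = 3.5526/0.597 = 5.9508.

6.0 years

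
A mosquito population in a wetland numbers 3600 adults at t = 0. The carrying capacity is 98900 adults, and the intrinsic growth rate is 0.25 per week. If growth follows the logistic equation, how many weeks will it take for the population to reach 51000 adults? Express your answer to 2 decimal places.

13.36 weeks

A = (K − N₀)/N₀ = (98900 − 3600)/3600 = 26.472.
Solve 98900/(1 + 26.472·e^(−0.25t)) = 51000: 1 + 26.472·e^(−0.25t) = 1.9392, so e^(−0.25t) = 0.0354793.
−0.25·t = ln(0.0354793) = -3.3388, so t = 3.3388/0.25 = 13.355.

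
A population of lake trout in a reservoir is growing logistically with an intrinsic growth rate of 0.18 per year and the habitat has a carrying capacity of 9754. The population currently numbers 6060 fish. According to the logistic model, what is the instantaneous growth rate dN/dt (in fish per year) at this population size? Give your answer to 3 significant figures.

413 fish per year

dN/dt = rN(1 − N/K) = 0.18 × 6060 × (1 − 6060/9754).
1 − 6060/9754 = 0.37872; dN/dt = 0.18 × 6060 × 0.37872 = 413.1.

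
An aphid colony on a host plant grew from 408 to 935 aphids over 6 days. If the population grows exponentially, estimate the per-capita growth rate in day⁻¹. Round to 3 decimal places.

From N(t) = N₀·e^(rt): e^(r·6) = 935/408 = 2.2917.
r·6 = ln(2.2917) = 0.82928, so r = 0.82928/6 = 0.13821.

0.138 per day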